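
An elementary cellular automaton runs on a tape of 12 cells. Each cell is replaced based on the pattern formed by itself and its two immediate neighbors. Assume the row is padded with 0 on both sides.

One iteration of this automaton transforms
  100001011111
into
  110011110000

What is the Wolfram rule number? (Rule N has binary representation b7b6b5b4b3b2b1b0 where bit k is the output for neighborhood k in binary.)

position 8: 111 → 0  (bit 7 = 0)
position 11: 110 → 0  (bit 6 = 0)
position 6: 101 → 1  (bit 5 = 1)
position 1: 100 → 1  (bit 4 = 1)
position 7: 011 → 1  (bit 3 = 1)
position 0: 010 → 1  (bit 2 = 1)
position 4: 001 → 1  (bit 1 = 1)
position 2: 000 → 0  (bit 0 = 0)
bits b7..b0 = 00111110 = 62

62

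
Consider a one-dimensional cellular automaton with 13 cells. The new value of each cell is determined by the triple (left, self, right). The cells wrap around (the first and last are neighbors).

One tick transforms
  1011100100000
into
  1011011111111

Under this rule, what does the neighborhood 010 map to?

1

At position 0 the neighborhood is 010; the next row has 1 there.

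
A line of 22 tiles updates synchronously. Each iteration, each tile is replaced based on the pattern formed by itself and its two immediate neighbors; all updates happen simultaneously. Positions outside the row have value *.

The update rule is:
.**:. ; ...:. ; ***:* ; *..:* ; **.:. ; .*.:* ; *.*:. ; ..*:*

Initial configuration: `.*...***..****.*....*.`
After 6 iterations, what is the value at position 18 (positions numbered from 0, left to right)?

*

.**.*.*.**.**..**..**.
....*.*......**..**...
*..**.**....*..**..*.*
.**.....*..****..***..
...*...****.**.**.*.**
*.***.*.**........*..*
position 18 holds *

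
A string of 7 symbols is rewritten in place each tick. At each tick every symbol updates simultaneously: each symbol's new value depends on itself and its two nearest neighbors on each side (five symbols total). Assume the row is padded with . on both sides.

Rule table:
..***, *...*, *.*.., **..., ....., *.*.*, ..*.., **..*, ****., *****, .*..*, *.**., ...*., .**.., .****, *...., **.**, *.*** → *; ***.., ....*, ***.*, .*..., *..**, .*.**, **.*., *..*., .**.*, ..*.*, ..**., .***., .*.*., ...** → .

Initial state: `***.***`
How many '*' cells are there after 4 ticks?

tick 1: *..**..
tick 2: **..***
tick 3: .**.*..
tick 4: ....*.*
count of *: 2

2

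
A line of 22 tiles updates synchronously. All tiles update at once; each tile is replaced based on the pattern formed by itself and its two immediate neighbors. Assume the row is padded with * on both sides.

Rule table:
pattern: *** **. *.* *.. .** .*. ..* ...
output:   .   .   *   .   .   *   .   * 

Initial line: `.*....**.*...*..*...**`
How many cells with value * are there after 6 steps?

16

**.**...**.*.*..*.*...
..*...*...****..***.*.
..*.*.*.*..........***
..*******.********....
.........*.........**.
.*******.*.*******...*
count of *: 16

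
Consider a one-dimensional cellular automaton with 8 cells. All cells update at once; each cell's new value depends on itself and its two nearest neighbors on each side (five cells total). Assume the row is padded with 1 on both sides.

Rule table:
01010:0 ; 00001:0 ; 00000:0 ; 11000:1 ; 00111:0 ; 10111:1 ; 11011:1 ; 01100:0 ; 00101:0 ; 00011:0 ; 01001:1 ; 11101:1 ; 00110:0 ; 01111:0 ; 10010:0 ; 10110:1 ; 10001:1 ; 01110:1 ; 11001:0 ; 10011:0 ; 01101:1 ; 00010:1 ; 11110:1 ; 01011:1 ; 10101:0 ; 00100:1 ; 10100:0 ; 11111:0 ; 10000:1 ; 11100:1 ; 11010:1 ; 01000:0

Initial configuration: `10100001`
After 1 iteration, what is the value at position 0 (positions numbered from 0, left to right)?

1

11001000
position 0 holds 1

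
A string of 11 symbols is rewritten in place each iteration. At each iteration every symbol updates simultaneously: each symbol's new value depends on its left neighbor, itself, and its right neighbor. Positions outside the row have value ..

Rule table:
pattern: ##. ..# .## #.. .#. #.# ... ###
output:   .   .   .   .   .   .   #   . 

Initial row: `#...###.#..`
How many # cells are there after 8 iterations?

6

..#.......#
#...#####..
..#.......#  (repeats iteration 1; period 2)
iteration 8: #...#####..
count of #: 6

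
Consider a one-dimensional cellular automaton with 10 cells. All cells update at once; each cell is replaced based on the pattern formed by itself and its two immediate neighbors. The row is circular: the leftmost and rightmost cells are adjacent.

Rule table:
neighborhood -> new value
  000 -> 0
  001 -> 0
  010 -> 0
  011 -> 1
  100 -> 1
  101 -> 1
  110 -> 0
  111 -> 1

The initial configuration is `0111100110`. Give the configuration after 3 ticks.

1101010101

tick 1: 0111010101
tick 2: 1110101010
tick 3: 1101010101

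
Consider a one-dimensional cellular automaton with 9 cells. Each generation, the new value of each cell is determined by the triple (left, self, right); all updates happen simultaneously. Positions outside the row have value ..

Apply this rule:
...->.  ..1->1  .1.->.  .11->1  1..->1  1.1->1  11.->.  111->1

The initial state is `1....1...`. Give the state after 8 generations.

.1.1.1.1.

generation 1: .1..1.1..
generation 2: 1.11.1.1.
generation 3: .11.1.1.1
generation 4: 11.1.1.1.
generation 5: 1.1.1.1.1
generation 6: .1.1.1.1.
generation 7: 1.1.1.1.1  (repeats generation 5; period 2)
generation 8: .1.1.1.1.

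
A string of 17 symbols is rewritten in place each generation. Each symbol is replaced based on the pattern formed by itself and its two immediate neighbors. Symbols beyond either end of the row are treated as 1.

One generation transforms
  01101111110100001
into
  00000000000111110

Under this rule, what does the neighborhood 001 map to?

1

At position 15 the neighborhood is 001; the next row has 1 there.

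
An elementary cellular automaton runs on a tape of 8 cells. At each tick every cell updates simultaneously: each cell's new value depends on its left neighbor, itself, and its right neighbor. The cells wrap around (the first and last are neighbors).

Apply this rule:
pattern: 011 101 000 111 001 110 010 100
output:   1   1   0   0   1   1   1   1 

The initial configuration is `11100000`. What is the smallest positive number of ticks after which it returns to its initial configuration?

6

tick 1: 10110001
tick 2: 11111011
tick 3: 00001110
tick 4: 00011011
tick 5: 10111111
tick 6: 11100000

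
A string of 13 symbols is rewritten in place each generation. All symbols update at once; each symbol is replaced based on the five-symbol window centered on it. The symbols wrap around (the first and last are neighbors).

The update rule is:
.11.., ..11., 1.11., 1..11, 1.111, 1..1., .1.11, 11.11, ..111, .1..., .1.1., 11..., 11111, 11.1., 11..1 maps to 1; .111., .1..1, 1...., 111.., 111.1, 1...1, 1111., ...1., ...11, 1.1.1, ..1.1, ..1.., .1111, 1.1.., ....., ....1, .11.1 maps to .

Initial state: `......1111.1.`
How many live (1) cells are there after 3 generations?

3

generation 1: ......1...1.1
generation 2: 1......1...1.
generation 3: .1......1...1
count of 1: 3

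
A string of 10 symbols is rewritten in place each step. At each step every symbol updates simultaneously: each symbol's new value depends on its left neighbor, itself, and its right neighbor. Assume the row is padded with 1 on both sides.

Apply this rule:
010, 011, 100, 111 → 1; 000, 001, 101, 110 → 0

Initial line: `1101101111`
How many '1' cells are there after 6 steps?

step 1: 1001001111
step 2: 0101101111
step 3: 0101001111
step 4: 0101101111  (repeats step 2; period 2)
step 6: 0101101111
count of 1: 7

7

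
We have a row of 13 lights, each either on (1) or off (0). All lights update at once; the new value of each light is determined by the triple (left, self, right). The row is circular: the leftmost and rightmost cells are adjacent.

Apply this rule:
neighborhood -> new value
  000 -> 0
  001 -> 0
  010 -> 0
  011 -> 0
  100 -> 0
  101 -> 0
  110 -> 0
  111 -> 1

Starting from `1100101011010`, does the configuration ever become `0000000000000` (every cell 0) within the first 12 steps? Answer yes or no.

step 1: 0000000000000
all cells are 0 at step 1

yes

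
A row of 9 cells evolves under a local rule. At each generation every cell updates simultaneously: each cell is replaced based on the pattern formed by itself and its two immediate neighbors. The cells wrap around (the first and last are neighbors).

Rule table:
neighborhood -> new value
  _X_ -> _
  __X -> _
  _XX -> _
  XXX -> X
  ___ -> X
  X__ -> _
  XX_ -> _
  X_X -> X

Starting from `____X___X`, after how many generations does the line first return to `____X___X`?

_XX___X__
____X___X

2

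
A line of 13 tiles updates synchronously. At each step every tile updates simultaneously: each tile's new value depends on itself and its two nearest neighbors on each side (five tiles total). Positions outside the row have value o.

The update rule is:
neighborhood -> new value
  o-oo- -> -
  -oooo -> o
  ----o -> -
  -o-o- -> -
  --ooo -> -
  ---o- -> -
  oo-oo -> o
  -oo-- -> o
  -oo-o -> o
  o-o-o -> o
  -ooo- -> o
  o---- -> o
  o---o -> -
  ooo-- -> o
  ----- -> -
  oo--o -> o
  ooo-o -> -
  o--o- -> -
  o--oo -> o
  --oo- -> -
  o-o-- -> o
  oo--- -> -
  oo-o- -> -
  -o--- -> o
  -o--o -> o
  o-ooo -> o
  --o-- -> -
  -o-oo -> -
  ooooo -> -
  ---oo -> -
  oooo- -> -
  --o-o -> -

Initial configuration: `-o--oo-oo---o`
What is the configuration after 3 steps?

----o-o-ooooo

step 1: -ooo-oo-o----
step 2: ooo-o-o-ooo--
step 3: ----o-o-ooooo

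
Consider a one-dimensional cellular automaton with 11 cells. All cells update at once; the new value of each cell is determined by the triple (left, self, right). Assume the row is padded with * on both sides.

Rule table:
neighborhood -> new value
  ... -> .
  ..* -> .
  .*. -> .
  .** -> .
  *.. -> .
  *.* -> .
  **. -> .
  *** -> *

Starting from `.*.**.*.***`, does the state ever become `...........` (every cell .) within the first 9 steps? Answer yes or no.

.........**
..........*
...........
all cells are . at step 3

yes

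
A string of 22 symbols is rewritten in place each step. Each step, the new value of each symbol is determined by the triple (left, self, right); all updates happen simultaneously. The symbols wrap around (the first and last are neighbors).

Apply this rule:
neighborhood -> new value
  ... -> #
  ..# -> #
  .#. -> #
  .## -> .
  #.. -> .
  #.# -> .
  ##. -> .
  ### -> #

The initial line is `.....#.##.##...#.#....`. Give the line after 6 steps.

step 1: ######.......###.#.###
step 2: #####..######.#..#..##
step 3: ####..#.####..#.##.#.#
step 4: ###..##..##..##....#..
step 5: .#..#...#...#...####.#
step 6: .#.##.###.###.##.##..#

.#.##.###.###.##.##..#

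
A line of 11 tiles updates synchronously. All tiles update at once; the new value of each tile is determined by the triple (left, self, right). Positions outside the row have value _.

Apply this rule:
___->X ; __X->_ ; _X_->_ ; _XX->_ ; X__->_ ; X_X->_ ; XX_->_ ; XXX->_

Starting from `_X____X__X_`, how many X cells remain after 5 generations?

___XX______
XX____XXXXX
___XX______  (repeats generation 1; period 2)
generation 5: ___XX______
count of X: 2

2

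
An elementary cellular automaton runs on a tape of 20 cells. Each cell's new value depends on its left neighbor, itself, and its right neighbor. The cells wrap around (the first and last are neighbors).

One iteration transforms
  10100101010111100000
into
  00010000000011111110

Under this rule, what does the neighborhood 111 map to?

At position 12 the neighborhood is 111; the next row has 1 there.

1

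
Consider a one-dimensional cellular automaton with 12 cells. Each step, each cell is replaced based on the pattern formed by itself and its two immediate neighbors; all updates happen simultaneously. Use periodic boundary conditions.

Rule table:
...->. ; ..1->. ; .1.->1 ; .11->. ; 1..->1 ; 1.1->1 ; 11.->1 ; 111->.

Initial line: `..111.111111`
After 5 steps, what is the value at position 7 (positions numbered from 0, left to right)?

.

step 1: 1...11.....1
step 2: 11...11.....
step 3: .11...11....
step 4: ..11...11...
step 5: ...11...11..
position 7 holds .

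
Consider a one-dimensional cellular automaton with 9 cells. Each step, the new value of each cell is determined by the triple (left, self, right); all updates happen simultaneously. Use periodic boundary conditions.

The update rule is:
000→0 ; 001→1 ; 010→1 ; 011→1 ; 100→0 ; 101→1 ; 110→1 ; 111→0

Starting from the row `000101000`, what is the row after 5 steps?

step 1: 001111000
step 2: 011001000
step 3: 111011000
step 4: 101111001
step 5: 111001011

111001011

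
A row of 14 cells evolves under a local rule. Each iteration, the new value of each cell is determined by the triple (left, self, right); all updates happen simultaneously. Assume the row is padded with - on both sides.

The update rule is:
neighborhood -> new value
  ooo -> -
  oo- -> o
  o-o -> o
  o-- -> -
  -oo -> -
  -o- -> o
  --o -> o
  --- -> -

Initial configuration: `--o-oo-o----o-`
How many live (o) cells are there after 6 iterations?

-ooo-ooo---oo-
o--oo--o--o-o-
o-o-o-oo-oooo-
oooooo-oo---o-
-----oo-o--oo-
----o-ooo-o-o-
count of o: 6

6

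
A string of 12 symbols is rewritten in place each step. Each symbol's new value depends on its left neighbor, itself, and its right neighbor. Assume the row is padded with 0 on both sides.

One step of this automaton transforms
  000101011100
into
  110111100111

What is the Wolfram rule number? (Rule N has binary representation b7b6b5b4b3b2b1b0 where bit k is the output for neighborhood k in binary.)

117

position 8: 111 → 0  (bit 7 = 0)
position 9: 110 → 1  (bit 6 = 1)
position 4: 101 → 1  (bit 5 = 1)
position 10: 100 → 1  (bit 4 = 1)
position 7: 011 → 0  (bit 3 = 0)
position 3: 010 → 1  (bit 2 = 1)
position 2: 001 → 0  (bit 1 = 0)
position 0: 000 → 1  (bit 0 = 1)
bits b7..b0 = 01110101 = 117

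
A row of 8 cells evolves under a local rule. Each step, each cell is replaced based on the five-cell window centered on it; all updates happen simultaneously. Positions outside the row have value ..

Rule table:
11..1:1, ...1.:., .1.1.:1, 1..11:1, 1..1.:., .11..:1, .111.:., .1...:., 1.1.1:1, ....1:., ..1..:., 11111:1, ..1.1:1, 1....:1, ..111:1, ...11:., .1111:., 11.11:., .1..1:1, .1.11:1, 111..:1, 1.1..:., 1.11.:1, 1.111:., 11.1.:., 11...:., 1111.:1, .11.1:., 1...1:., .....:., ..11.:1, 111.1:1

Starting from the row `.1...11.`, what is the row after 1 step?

.....11.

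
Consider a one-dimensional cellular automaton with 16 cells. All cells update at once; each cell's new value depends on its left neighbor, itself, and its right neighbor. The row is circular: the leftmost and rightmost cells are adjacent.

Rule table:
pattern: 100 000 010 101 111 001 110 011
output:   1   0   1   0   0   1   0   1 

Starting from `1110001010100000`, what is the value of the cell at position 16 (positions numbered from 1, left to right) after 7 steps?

0

step 1: 1001011010110001
step 2: 0111010010101011
step 3: 0100011110101010
step 4: 1110110000101011
step 5: 0000101001101010
step 6: 0001101111001011
step 7: 1011001000111010
position 16 holds 0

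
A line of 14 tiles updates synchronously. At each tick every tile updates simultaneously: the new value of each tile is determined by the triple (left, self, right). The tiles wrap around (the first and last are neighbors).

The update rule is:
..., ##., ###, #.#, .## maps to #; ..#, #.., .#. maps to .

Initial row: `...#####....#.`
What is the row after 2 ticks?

###########.#.

##.#####.##...
###########.#.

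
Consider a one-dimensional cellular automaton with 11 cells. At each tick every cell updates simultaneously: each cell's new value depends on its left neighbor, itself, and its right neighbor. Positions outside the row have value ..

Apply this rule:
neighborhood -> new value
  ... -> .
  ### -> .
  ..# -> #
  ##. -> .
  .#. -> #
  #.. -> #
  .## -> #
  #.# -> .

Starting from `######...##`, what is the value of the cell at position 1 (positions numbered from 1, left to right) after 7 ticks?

#.....#.##.
##...##.#.#
#.#.##..#.#
#.#.#.###.#
#.#.#.#...#
#.#.#.##.##
#.#.#.#..#.
position 1 holds #

#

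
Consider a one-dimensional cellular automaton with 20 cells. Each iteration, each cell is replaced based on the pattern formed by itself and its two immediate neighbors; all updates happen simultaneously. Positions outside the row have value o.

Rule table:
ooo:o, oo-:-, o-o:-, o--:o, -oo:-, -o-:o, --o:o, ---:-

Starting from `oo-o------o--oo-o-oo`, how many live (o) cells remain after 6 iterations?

o--oo----oooo---o--o
-oo--o--o-oo-o-oooo-
---oooooo----o--oo--
o-o-oooo-o--oooo--oo
--o--oo--ooo-oo-oo-o
ooooo--oo-o---------
count of o: 8

8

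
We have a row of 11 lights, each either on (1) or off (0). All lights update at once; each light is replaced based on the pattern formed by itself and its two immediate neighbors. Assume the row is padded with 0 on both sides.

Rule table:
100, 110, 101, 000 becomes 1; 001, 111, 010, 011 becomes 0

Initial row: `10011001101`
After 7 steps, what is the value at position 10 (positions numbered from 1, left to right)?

0

step 1: 01001100110
step 2: 00100110011
step 3: 10010011001
step 4: 01001001100
step 5: 00100100111
step 6: 10010010001
step 7: 01001001100
position 10 holds 0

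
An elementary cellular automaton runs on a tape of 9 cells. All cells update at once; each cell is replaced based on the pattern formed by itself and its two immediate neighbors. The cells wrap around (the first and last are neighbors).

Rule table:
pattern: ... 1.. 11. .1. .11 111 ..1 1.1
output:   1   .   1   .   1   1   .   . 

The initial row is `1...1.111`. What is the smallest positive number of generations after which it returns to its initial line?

2

generation 1: 1.1...111
generation 2: 1...1.111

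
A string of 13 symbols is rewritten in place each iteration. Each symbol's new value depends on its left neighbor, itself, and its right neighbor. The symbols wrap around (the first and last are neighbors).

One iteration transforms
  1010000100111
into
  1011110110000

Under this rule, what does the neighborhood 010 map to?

1

At position 2 the neighborhood is 010; the next row has 1 there.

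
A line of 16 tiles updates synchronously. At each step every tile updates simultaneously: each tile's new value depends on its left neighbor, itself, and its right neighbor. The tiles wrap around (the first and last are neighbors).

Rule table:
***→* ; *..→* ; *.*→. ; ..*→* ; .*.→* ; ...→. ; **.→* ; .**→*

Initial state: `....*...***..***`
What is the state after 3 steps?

*..***.*********
******.*********
******.*********

******.*********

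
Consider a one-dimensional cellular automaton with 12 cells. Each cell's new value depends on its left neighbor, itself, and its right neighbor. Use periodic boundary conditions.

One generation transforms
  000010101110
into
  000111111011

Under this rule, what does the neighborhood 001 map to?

1

At position 3 the neighborhood is 001; the next row has 1 there.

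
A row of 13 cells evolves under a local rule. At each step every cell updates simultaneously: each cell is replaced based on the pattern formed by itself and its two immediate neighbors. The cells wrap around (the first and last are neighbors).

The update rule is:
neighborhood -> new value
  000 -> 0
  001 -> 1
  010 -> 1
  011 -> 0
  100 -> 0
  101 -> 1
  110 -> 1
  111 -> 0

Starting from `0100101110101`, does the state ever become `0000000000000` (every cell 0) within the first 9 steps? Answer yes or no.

no

step 1: 1101110011111
step 2: 0110010100000
step 3: 1010111100000
step 4: 1111000100001
step 5: 0001001100010
step 6: 0011010100110
step 7: 0101111101010
step 8: 1110000111110
step 9: 0010001000011
step 9 is 0010001000011, still not uniform 0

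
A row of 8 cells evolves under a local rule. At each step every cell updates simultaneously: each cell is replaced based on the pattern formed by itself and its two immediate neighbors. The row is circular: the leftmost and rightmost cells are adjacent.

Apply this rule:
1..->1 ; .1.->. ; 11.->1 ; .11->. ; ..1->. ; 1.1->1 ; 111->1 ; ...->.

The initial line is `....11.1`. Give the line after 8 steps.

....11.1

step 1: 1....11.
step 2: .1....11
step 3: 1.1....1
step 4: 11.1....
step 5: .11.1...
step 6: ..11.1..
step 7: ...11.1.
step 8: ....11.1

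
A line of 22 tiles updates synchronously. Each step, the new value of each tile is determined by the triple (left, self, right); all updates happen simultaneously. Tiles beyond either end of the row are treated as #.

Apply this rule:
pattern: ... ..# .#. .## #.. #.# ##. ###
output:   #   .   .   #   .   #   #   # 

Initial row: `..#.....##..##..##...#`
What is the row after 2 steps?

....###.##..##..##.#.#
.##.######..##..###.##

.##.######..##..###.##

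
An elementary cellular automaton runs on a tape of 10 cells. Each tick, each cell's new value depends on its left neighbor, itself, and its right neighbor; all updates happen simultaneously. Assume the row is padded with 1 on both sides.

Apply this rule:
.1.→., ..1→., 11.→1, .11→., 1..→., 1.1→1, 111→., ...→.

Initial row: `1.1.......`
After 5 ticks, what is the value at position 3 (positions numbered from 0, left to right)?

.

11........
.1........
1.........
1.........  (fixed point — unchanged through tick 5)
position 3 holds .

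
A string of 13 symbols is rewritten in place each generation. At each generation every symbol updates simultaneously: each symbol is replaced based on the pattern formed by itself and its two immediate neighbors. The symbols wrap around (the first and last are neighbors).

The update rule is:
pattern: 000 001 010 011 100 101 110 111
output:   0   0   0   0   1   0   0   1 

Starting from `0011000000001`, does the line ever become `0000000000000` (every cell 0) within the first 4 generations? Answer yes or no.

no

1000100000000
0100010000000
0010001000000
0001000100000
generation 4 is 0001000100000, still not uniform 0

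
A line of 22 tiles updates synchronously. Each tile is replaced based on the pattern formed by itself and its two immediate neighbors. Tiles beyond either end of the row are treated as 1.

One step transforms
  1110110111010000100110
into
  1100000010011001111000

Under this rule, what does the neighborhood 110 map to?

At position 2 the neighborhood is 110; the next row has 0 there.

0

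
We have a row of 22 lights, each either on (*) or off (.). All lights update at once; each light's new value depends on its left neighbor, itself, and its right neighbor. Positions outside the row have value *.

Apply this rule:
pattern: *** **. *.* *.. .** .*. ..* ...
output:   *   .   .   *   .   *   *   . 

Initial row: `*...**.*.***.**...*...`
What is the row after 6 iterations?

*.**...*.******...**..

.*.*...*..*....*.***.*
.*.**.******..**..*...
.*.....****.**..****.*
.**...*.**....**.**...
...*.**...*..*.....*.*
*.**...*.******...**..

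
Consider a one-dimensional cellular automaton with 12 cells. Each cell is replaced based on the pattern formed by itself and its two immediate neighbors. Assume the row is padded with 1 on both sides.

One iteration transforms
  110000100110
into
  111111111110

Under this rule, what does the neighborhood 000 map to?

1

At position 3 the neighborhood is 000; the next row has 1 there.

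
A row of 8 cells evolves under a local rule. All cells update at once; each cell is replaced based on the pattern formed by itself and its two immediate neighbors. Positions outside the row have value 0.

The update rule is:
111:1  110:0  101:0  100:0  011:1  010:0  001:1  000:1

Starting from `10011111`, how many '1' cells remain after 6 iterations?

00111110
11111100
11111001
11110010
11100100
11001001
count of 1: 4

4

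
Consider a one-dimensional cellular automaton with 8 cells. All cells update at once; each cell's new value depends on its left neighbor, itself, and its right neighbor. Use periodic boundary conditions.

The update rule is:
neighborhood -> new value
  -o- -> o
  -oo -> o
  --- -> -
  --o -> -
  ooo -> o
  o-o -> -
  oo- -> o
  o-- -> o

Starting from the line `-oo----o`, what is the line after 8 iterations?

-ooooo-o

-ooo---o
-oooo--o
-ooooo-o
-ooooo-o  (fixed point — unchanged through iteration 8)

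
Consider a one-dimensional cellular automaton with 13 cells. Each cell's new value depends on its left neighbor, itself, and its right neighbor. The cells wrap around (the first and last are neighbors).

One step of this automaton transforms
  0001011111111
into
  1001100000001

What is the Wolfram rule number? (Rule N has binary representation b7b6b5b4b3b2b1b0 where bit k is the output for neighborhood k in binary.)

position 6: 111 → 0  (bit 7 = 0)
position 12: 110 → 1  (bit 6 = 1)
position 4: 101 → 1  (bit 5 = 1)
position 0: 100 → 1  (bit 4 = 1)
position 5: 011 → 0  (bit 3 = 0)
position 3: 010 → 1  (bit 2 = 1)
position 2: 001 → 0  (bit 1 = 0)
position 1: 000 → 0  (bit 0 = 0)
bits b7..b0 = 01110100 = 116

116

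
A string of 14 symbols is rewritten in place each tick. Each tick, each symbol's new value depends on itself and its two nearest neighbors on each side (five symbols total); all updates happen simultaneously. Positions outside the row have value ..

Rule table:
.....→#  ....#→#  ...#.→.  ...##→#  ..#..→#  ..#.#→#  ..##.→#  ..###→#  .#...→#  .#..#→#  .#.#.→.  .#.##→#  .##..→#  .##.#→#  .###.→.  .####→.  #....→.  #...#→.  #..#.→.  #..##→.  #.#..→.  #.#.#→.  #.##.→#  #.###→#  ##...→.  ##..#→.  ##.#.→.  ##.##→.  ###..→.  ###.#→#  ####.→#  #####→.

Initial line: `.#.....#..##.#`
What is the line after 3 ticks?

#.#.##.##.##..

.##.##.##.##..
###.##.##.##..
#.#.##.##.##..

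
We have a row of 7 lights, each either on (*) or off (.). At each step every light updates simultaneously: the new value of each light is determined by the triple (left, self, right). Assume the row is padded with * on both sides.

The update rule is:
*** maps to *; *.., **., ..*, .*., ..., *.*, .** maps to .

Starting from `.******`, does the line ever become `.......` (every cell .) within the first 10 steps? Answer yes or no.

..*****
...****
....***
.....**
......*
.......
all cells are . at step 6

yes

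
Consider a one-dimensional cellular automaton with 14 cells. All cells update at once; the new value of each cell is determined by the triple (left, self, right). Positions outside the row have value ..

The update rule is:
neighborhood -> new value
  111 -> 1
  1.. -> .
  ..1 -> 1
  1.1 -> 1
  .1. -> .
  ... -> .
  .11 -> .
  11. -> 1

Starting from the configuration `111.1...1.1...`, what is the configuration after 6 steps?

1.1.1.........

.111...1.1....
1.11..1.1.....
.1.1.1.1......
1.1.1.1.......
.1.1.1........
1.1.1.........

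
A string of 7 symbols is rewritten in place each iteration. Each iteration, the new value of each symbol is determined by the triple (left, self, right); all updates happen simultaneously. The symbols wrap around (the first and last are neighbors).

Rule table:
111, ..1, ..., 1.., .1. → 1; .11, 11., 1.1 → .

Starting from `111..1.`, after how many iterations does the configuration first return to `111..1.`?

.1.111.
11..1.1
1.111..
1..1.11
.111..1
..1.111
111..1.

7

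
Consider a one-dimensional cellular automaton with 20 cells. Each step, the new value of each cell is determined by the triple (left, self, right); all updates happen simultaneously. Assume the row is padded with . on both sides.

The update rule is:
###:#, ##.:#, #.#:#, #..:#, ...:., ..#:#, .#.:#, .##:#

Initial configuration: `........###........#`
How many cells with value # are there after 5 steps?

.......#####......##
......#######....###
.....#########..####
....################
...#################
count of #: 17

17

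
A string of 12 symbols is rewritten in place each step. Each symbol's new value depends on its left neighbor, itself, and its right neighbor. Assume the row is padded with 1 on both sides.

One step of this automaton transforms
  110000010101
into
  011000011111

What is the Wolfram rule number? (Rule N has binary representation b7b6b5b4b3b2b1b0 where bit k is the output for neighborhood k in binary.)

position 0: 111 → 0  (bit 7 = 0)
position 1: 110 → 1  (bit 6 = 1)
position 8: 101 → 1  (bit 5 = 1)
position 2: 100 → 1  (bit 4 = 1)
position 11: 011 → 1  (bit 3 = 1)
position 7: 010 → 1  (bit 2 = 1)
position 6: 001 → 0  (bit 1 = 0)
position 3: 000 → 0  (bit 0 = 0)
bits b7..b0 = 01111100 = 124

124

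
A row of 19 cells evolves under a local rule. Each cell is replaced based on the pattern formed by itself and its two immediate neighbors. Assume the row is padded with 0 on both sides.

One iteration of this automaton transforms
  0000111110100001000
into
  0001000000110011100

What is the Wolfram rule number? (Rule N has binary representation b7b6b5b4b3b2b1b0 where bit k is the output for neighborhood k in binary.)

22

position 5: 111 → 0  (bit 7 = 0)
position 8: 110 → 0  (bit 6 = 0)
position 9: 101 → 0  (bit 5 = 0)
position 11: 100 → 1  (bit 4 = 1)
position 4: 011 → 0  (bit 3 = 0)
position 10: 010 → 1  (bit 2 = 1)
position 3: 001 → 1  (bit 1 = 1)
position 0: 000 → 0  (bit 0 = 0)
bits b7..b0 = 00010110 = 22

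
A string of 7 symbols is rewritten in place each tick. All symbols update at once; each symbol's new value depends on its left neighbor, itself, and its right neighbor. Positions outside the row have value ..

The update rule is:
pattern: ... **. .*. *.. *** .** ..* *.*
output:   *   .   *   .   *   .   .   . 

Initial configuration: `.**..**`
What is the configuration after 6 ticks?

*..*..*

.......
*******
.*****.
..***..
*..*..*
*..*..*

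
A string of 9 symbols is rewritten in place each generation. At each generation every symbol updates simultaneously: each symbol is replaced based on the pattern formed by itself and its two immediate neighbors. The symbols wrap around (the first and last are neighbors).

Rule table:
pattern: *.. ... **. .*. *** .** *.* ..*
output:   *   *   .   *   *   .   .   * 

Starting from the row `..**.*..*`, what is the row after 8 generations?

**...****
*.***.***
...*...**
*******..
.*****.**
..***....
**.*.****
*..*..***

*..*..***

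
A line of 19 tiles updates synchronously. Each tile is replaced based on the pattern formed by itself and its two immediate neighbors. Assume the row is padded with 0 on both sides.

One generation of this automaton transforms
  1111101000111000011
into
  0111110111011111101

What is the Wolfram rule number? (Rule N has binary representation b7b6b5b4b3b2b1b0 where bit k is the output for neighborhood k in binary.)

position 1: 111 → 1  (bit 7 = 1)
position 4: 110 → 1  (bit 6 = 1)
position 5: 101 → 1  (bit 5 = 1)
position 7: 100 → 1  (bit 4 = 1)
position 0: 011 → 0  (bit 3 = 0)
position 6: 010 → 0  (bit 2 = 0)
position 9: 001 → 1  (bit 1 = 1)
position 8: 000 → 1  (bit 0 = 1)
bits b7..b0 = 11110011 = 243

243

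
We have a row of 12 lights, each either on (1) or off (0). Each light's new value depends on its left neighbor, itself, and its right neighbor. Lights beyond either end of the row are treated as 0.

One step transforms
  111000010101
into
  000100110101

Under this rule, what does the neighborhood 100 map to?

1

At position 3 the neighborhood is 100; the next row has 1 there.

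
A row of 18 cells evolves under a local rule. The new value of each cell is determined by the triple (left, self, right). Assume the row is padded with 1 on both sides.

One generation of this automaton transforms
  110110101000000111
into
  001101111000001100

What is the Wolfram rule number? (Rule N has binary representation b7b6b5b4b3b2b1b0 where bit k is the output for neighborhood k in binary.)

46

position 0: 111 → 0  (bit 7 = 0)
position 1: 110 → 0  (bit 6 = 0)
position 2: 101 → 1  (bit 5 = 1)
position 9: 100 → 0  (bit 4 = 0)
position 3: 011 → 1  (bit 3 = 1)
position 6: 010 → 1  (bit 2 = 1)
position 14: 001 → 1  (bit 1 = 1)
position 10: 000 → 0  (bit 0 = 0)
bits b7..b0 = 00101110 = 46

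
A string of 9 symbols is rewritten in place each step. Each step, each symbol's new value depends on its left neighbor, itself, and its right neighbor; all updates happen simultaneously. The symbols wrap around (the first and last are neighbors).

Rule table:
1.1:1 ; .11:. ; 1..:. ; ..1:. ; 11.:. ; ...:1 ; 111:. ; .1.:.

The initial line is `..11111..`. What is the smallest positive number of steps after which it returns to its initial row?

2

1.......1
..11111..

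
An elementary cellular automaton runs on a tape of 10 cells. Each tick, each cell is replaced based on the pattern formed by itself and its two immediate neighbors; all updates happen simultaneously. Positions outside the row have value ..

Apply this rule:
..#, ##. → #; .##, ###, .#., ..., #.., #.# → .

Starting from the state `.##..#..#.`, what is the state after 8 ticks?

#.........

#.#.#..#..
......#...
.....#....
....#.....
...#......
..#.......
.#........
#.........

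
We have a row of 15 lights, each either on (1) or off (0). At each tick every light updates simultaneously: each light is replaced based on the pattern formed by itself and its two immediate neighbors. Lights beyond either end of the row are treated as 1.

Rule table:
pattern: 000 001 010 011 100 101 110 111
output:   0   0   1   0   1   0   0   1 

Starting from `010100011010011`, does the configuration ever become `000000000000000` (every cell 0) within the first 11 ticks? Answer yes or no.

010110000011001
010001000000100
011001100000110
000100010000000
100110011000000
010001000100000
011001100110000
000100010001000
100110011001100
010001000100010
011001100110010
tick 11 is 011001100110010, still not uniform 0

no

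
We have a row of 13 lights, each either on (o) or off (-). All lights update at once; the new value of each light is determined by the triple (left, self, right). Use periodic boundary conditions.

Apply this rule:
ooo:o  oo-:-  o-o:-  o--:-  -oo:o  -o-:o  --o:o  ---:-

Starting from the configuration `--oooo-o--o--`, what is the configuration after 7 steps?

step 1: -oooo--o-oo--
step 2: oooo--oo-o---
step 3: ooo--oo--o--o
step 4: oo--oo--oo-oo
step 5: o--oo--oo--oo
step 6: --oo--oo--ooo
step 7: -oo--oo--ooo-

-oo--oo--ooo-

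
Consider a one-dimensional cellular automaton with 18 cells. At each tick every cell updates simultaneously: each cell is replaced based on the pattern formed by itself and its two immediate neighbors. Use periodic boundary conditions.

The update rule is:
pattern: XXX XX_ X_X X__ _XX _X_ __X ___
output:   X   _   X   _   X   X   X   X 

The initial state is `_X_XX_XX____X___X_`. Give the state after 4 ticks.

XXXX_XX__XXXX_XXX_
XXX_XX__XXXX_XXX_X
XX_XX__XXXX_XXX_XX
X_XX__XXXX_XXX_XXX

X_XX__XXXX_XXX_XXX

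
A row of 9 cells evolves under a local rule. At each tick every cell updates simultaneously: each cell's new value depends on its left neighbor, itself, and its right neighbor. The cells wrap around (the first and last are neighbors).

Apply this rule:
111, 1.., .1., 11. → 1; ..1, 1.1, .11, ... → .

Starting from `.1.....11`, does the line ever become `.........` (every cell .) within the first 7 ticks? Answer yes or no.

no

.11.....1
..11....1
1..11...1
11..11...
.11..11..
..11..11.
...11..11
tick 7 is ...11..11, still not uniform .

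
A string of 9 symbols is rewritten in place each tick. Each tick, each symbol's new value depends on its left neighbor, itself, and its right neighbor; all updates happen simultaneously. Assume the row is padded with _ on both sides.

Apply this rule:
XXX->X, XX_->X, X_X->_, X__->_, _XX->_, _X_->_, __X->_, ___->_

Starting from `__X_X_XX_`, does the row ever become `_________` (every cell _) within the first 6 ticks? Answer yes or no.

tick 1: _______X_
tick 2: _________
all cells are _ at tick 2

yes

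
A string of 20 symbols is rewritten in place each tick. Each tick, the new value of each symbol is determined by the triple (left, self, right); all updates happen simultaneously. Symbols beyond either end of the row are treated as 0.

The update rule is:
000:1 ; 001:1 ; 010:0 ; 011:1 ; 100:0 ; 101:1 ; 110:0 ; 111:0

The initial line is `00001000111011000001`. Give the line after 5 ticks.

11110011100110011110
10000110001100110000
00111100111001100111
11100001100011001100
10001111001110011001

10001111001110011001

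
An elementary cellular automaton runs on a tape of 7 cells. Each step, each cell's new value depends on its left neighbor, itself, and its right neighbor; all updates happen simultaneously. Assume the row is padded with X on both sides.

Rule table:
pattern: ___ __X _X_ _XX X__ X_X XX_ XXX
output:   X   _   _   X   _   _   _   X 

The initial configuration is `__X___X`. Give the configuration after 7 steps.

____X_X
_XX___X
_X__X_X
______X
_XXXX_X
_XXX__X
_XX___X

_XX___X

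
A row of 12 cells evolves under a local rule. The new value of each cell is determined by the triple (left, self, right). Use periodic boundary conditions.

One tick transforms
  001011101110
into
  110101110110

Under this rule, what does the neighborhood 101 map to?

At position 3 the neighborhood is 101; the next row has 1 there.

1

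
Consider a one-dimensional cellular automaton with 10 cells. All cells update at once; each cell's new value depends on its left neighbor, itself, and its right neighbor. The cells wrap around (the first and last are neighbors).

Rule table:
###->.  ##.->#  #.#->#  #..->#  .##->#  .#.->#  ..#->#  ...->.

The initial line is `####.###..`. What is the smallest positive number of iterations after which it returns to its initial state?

iteration 1: #..###.###
iteration 2: ####.###..

2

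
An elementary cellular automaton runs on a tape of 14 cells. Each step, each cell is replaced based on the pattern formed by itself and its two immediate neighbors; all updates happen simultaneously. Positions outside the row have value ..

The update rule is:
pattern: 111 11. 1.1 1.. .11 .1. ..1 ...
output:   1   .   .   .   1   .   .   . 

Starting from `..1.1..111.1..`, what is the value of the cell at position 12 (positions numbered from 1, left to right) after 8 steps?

.

step 1: .......11.....
step 2: .......1......
step 3: ..............
step 4: ..............  (fixed point — unchanged through step 8)
position 12 holds .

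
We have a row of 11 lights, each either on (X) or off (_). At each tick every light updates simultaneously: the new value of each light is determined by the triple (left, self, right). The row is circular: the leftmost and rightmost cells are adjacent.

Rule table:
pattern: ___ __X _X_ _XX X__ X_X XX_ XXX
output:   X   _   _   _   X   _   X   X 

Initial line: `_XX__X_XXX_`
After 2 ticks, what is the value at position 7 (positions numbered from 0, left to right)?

_

__XX____XXX
X__XXXX__XX
position 7 holds _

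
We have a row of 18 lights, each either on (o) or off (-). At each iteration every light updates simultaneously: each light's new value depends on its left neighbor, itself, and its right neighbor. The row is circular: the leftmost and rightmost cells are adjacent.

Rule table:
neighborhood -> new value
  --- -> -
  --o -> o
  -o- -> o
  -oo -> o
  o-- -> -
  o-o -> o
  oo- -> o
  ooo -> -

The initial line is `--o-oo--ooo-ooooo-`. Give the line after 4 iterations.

-o-ooo---oo-ooo---

-ooooo-oo-ooo---o-
oo---oooooo-o--oo-
oo--oo----ooo-oooo
-o-ooo---oo-ooo---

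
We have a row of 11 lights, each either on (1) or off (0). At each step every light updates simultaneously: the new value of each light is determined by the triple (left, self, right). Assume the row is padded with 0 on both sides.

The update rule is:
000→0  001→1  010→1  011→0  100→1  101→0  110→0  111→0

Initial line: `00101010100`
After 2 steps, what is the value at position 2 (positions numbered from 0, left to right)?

step 1: 01101010110
step 2: 10001010001
position 2 holds 0

0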